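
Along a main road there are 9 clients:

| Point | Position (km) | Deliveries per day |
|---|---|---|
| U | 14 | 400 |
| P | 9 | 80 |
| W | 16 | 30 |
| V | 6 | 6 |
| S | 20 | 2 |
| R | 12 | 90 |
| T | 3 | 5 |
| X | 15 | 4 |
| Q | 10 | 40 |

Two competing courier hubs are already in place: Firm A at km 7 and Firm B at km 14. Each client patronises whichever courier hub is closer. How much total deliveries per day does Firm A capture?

131

The indifferent point is the midpoint (7+14)/2 = 10.5; clients left of it (closer to Firm A at 7) go to Firm A, those right go to Firm B.
  T at 3 (w=5) → Firm A
  V at 6 (w=6) → Firm A
  P at 9 (w=80) → Firm A
  Q at 10 (w=40) → Firm A
  R at 12 (w=90) → Firm B
  U at 14 (w=400) → Firm B
  X at 15 (w=4) → Firm B
  W at 16 (w=30) → Firm B
  S at 20 (w=2) → Firm B
Firm A captures 131; Firm B captures 526.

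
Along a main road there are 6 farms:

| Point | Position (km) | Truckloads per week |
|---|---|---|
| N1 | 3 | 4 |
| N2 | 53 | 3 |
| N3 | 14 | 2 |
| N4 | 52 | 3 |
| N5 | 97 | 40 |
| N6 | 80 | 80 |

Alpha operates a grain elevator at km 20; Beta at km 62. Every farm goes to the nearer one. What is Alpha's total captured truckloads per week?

The indifferent point is the midpoint (20+62)/2 = 41; farms left of it (closer to Alpha at 20) go to Alpha, those right go to Beta.
  N1 at 3 (w=4) → Alpha
  N3 at 14 (w=2) → Alpha
  N4 at 52 (w=3) → Beta
  N2 at 53 (w=3) → Beta
  N6 at 80 (w=80) → Beta
  N5 at 97 (w=40) → Beta
Alpha captures 6; Beta captures 126.

6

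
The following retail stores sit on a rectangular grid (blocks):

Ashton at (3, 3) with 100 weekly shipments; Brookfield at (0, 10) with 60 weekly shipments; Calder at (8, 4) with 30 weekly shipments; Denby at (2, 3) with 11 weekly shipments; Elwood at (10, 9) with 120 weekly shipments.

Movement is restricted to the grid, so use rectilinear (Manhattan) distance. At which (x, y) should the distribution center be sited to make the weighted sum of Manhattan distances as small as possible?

(3, 9)

Manhattan distance separates: Σwᵢ(|x−xᵢ|+|y−yᵢ|) = Σwᵢ|x−xᵢ| + Σwᵢ|y−yᵢ|, so x and y are optimised independently as 1-D weighted medians.
Total weight W = 321; half = 160.5.
x-coordinate, sorted with cumulative weight:
  x=0 (Brookfield, w=60) cum 60
  x=2 (Denby, w=11) cum 71
  x=3 (Ashton, w=100) cum 171  ← median
  x=8 (Calder, w=30) cum 201
  x=10 (Elwood, w=120) cum 321
⇒ x* = 3
y-coordinate, sorted with cumulative weight:
  y=3 (Ashton, w=100) cum 100
  y=3 (Denby, w=11) cum 111
  y=4 (Calder, w=30) cum 141
  y=9 (Elwood, w=120) cum 261  ← median
  y=10 (Brookfield, w=60) cum 321
⇒ y* = 9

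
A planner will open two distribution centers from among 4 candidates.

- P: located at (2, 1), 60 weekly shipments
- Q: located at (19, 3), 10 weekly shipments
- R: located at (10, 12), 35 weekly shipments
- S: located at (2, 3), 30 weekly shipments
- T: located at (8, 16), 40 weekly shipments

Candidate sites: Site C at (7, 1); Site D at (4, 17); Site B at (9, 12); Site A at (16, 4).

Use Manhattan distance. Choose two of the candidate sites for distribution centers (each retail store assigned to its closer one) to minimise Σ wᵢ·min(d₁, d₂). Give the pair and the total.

Evaluate every pair (each demand assigned to the nearer of the two):
  {Site C, Site B}: total = 885
  {Site C, Site D}: total = 1235
  {Site C, Site A}: total = 1680
  {Site B, Site A}: total = 1745
  {Site D, Site B}: total = 1985
  {Site D, Site A}: total = 2095
Best pair: {Site C, Site B} with total 885.

{Site C, Site B}, total 885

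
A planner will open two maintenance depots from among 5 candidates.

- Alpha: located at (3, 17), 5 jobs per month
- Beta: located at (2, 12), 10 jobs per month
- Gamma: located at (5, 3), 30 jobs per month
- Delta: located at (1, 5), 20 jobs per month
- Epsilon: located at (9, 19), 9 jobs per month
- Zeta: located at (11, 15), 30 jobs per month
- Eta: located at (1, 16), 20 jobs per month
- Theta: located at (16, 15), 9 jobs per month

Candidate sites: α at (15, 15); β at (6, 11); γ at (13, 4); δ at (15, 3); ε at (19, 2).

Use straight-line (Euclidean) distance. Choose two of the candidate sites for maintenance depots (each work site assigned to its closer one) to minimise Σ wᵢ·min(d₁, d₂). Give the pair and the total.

Evaluate every pair (each demand assigned to the nearer of the two):
  {α, β}: total = 808.2
  {β, γ}: total = 980.2
  {β, δ}: total = 980.2
  {β, ε}: total = 980.2
  {α, γ}: total = 1151.6
  {α, δ}: total = 1251.7
  {α, ε}: total = 1434.0
  {γ, δ}: total = 1617.9
  {γ, ε}: total = 1617.9
  {δ, ε}: total = 1856.9
Best pair: {α, β} with total 808.2.

{α, β}, total 808.2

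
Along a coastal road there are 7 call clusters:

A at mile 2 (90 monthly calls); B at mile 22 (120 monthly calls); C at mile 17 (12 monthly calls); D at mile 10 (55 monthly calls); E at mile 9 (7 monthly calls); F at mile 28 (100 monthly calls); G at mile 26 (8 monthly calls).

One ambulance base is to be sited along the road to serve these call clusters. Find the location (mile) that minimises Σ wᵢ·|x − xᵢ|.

For a sum of weighted absolute distances on a line, the optimum is the weighted median (not the mean). Total weight W = 392; half-weight = 196.
Sort by position and accumulate weight:
  mile 2 (A, w=90) → cum 90
  mile 9 (E, w=7) → cum 97
  mile 10 (D, w=55) → cum 152
  mile 17 (C, w=12) → cum 164
  mile 22 (B, w=120) → cum 284  ≥ 196 → median here
  mile 26 (G, w=8) → cum 292
  mile 28 (F, w=100) → cum 392
Optimal location: mile 22.

x = 22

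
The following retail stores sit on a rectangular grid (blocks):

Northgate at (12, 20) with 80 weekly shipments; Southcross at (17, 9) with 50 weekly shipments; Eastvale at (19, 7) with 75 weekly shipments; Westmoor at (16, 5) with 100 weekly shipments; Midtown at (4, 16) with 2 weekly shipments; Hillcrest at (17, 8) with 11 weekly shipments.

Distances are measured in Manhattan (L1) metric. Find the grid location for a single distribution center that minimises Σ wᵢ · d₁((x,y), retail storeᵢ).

Manhattan distance separates: Σwᵢ(|x−xᵢ|+|y−yᵢ|) = Σwᵢ|x−xᵢ| + Σwᵢ|y−yᵢ|, so x and y are optimised independently as 1-D weighted medians.
Total weight W = 318; half = 159.
x-coordinate, sorted with cumulative weight:
  x=4 (Midtown, w=2) cum 2
  x=12 (Northgate, w=80) cum 82
  x=16 (Westmoor, w=100) cum 182  ← median
  x=17 (Southcross, w=50) cum 232
  x=17 (Hillcrest, w=11) cum 243
  x=19 (Eastvale, w=75) cum 318
⇒ x* = 16
y-coordinate, sorted with cumulative weight:
  y=5 (Westmoor, w=100) cum 100
  y=7 (Eastvale, w=75) cum 175  ← median
  y=8 (Hillcrest, w=11) cum 186
  y=9 (Southcross, w=50) cum 236
  y=16 (Midtown, w=2) cum 238
  y=20 (Northgate, w=80) cum 318
⇒ y* = 7

(16, 7)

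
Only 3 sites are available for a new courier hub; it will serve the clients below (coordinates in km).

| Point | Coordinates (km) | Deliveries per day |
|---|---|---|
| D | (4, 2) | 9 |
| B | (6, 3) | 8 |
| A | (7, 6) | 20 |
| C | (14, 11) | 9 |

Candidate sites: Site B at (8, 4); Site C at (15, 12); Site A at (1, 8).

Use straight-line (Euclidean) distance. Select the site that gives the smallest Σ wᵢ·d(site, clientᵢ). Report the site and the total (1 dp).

Total weighted distance at each candidate:
  Site B (8, 4): total = 185.8
  Site C (15, 12): total = 448.3
  Site A (1, 8): total = 363.5
Minimum is at Site B with total 185.8 km.

Site B, total 185.8 km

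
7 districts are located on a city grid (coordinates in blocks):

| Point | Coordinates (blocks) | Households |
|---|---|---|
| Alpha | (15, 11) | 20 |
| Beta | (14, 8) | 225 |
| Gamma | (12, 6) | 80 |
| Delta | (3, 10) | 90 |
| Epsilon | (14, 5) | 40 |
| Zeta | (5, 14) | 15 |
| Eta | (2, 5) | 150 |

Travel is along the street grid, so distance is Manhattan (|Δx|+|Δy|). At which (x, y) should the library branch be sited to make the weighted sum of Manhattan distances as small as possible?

(12, 8)

Manhattan distance separates: Σwᵢ(|x−xᵢ|+|y−yᵢ|) = Σwᵢ|x−xᵢ| + Σwᵢ|y−yᵢ|, so x and y are optimised independently as 1-D weighted medians.
Total weight W = 620; half = 310.
x-coordinate, sorted with cumulative weight:
  x=2 (Eta, w=150) cum 150
  x=3 (Delta, w=90) cum 240
  x=5 (Zeta, w=15) cum 255
  x=12 (Gamma, w=80) cum 335  ← median
  x=14 (Beta, w=225) cum 560
  x=14 (Epsilon, w=40) cum 600
  x=15 (Alpha, w=20) cum 620
⇒ x* = 12
y-coordinate, sorted with cumulative weight:
  y=5 (Epsilon, w=40) cum 40
  y=5 (Eta, w=150) cum 190
  y=6 (Gamma, w=80) cum 270
  y=8 (Beta, w=225) cum 495  ← median
  y=10 (Delta, w=90) cum 585
  y=11 (Alpha, w=20) cum 605
  y=14 (Zeta, w=15) cum 620
⇒ y* = 8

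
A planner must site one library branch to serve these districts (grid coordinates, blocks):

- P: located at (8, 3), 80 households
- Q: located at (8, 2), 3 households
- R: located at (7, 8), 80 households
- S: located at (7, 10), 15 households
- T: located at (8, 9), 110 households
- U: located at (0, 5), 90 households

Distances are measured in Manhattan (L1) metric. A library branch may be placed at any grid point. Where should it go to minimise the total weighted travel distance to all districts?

Manhattan distance separates: Σwᵢ(|x−xᵢ|+|y−yᵢ|) = Σwᵢ|x−xᵢ| + Σwᵢ|y−yᵢ|, so x and y are optimised independently as 1-D weighted medians.
Total weight W = 378; half = 189.
x-coordinate, sorted with cumulative weight:
  x=0 (U, w=90) cum 90
  x=7 (R, w=80) cum 170
  x=7 (S, w=15) cum 185
  x=8 (P, w=80) cum 265  ← median
  x=8 (Q, w=3) cum 268
  x=8 (T, w=110) cum 378
⇒ x* = 8
y-coordinate, sorted with cumulative weight:
  y=2 (Q, w=3) cum 3
  y=3 (P, w=80) cum 83
  y=5 (U, w=90) cum 173
  y=8 (R, w=80) cum 253  ← median
  y=9 (T, w=110) cum 363
  y=10 (S, w=15) cum 378
⇒ y* = 8

(8, 8)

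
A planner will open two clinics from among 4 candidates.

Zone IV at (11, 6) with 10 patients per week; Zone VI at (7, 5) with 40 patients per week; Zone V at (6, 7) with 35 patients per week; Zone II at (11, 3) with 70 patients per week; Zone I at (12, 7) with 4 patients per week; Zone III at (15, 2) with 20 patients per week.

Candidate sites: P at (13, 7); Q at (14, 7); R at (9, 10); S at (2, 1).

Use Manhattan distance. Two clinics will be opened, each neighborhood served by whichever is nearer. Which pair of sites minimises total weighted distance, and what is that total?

Evaluate every pair (each demand assigned to the nearer of the two):
  {P, R}: total = 1084
  {P, Q}: total = 1139
  {Q, R}: total = 1148
  {P, S}: total = 1159
  {Q, S}: total = 1298
  {R, S}: total = 1484
Best pair: {P, R} with total 1084.

{P, R}, total 1084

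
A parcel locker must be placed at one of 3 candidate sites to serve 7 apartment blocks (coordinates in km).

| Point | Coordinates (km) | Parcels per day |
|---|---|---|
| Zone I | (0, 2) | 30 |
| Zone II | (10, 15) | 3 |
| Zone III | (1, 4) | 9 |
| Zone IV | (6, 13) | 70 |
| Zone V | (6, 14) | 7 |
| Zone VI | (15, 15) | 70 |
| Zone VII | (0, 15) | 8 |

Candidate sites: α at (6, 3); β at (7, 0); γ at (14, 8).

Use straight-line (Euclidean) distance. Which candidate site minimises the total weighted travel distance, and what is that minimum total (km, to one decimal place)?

Total weighted distance at each candidate:
  α (6, 3): total = 2200.7
  β (7, 0): total = 2662.6
  γ (14, 8): total = 1954.1
Minimum is at γ with total 1954.1 km.

γ, total 1954.1 km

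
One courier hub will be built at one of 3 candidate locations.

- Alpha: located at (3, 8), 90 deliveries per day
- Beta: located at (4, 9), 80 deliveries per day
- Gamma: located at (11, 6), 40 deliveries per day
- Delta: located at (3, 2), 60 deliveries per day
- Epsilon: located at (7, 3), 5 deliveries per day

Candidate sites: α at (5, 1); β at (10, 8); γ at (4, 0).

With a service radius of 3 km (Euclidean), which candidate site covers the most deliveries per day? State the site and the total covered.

Coverage radius r = 3 km; a point is covered iff (Δx)²+(Δy)² ≤ 3² = 9.
  α (5, 1): covers {Delta, Epsilon} → 65
  β (10, 8): covers {Gamma} → 40
  γ (4, 0): covers {Delta} → 60
Maximum coverage at α: 65 deliveries per day.

α, covering 65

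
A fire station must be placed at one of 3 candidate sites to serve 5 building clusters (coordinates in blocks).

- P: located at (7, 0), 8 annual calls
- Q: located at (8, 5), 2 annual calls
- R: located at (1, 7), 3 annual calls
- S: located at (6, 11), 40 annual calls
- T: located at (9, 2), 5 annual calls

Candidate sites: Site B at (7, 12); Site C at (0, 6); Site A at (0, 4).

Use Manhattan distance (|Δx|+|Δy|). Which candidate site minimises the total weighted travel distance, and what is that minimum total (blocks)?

Total weighted distance at each candidate:
  Site B (7, 12): total = 285
  Site C (0, 6): total = 633
  Site A (0, 4): total = 693
Minimum is at Site B with total 285 blocks.

Site B, total 285 blocks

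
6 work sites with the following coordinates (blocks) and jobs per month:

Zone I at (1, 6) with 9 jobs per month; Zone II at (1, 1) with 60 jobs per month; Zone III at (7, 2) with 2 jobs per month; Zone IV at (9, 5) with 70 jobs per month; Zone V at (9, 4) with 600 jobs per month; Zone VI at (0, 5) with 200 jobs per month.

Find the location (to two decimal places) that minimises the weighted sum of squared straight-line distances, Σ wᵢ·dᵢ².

The minimiser of Σwᵢ‖p−pᵢ‖² is the weighted centroid p* = (Σwᵢpᵢ)/(Σwᵢ).
Σwᵢ = 941.
Σwᵢxᵢ = 9·1 + 60·1 + 2·7 + 70·9 + 600·9 + 200·0 = 6113.
Σwᵢyᵢ = 9·6 + 60·1 + 2·2 + 70·5 + 600·4 + 200·5 = 3868.
x* = 6113/941 = 6.50, y* = 3868/941 = 4.11.

(6.50, 4.11)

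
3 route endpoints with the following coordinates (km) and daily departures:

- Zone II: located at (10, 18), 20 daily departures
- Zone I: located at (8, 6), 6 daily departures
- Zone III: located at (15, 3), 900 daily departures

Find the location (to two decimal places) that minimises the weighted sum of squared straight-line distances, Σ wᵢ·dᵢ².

The minimiser of Σwᵢ‖p−pᵢ‖² is the weighted centroid p* = (Σwᵢpᵢ)/(Σwᵢ).
Σwᵢ = 926.
Σwᵢxᵢ = 20·10 + 6·8 + 900·15 = 13748.
Σwᵢyᵢ = 20·18 + 6·6 + 900·3 = 3096.
x* = 13748/926 = 14.85, y* = 3096/926 = 3.34.

(14.85, 3.34)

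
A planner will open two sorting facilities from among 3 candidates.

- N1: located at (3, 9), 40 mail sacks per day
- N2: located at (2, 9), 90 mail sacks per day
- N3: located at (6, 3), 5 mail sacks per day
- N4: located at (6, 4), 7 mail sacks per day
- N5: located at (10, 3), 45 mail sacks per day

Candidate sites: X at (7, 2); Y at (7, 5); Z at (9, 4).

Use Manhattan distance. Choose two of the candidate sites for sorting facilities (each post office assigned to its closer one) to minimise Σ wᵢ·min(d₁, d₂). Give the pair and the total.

{Y, Z}, total 1249

Evaluate every pair (each demand assigned to the nearer of the two):
  {Y, Z}: total = 1249
  {X, Y}: total = 1334
  {X, Z}: total = 1641
Best pair: {Y, Z} with total 1249.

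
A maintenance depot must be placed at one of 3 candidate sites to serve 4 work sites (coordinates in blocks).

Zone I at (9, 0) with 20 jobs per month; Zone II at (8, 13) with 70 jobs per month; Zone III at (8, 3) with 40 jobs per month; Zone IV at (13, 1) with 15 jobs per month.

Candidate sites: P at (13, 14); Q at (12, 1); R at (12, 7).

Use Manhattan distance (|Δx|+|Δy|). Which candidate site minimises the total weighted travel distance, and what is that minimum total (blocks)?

R, total 1325 blocks

Total weighted distance at each candidate:
  P (13, 14): total = 1615
  Q (12, 1): total = 1455
  R (12, 7): total = 1325
Minimum is at R with total 1325 blocks.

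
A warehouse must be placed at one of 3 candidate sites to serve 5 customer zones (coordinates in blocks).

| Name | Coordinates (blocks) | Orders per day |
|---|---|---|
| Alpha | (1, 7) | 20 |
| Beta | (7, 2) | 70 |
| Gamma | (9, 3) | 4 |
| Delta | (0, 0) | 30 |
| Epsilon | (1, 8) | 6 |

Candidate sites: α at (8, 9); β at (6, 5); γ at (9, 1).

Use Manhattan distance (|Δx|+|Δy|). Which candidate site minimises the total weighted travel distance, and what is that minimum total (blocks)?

β, total 818 blocks

Total weighted distance at each candidate:
  α (8, 9): total = 1326
  β (6, 5): total = 818
  γ (9, 1): total = 888
Minimum is at β with total 818 blocks.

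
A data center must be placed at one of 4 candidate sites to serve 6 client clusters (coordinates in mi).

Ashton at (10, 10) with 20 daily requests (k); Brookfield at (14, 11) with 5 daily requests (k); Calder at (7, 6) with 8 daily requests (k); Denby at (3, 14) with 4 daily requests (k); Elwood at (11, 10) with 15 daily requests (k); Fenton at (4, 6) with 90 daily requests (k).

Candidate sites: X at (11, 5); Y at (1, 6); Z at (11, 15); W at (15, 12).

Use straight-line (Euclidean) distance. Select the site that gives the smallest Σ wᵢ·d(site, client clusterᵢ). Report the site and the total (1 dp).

Total weighted distance at each candidate:
  X (11, 5): total = 928.1
  Y (1, 6): total = 779.2
  Z (11, 15): total = 1339.2
  W (15, 12): total = 1438.2
Minimum is at Y with total 779.2 mi.

Y, total 779.2 mi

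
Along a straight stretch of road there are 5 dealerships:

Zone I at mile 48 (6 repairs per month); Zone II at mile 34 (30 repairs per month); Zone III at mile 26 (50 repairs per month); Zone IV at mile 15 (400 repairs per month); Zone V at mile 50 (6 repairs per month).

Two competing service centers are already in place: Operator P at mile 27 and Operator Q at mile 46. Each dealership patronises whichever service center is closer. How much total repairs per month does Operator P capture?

The indifferent point is the midpoint (27+46)/2 = 36.5; dealerships left of it (closer to Operator P at 27) go to Operator P, those right go to Operator Q.
  Zone IV at 15 (w=400) → Operator P
  Zone III at 26 (w=50) → Operator P
  Zone II at 34 (w=30) → Operator P
  Zone I at 48 (w=6) → Operator Q
  Zone V at 50 (w=6) → Operator Q
Operator P captures 480; Operator Q captures 12.

480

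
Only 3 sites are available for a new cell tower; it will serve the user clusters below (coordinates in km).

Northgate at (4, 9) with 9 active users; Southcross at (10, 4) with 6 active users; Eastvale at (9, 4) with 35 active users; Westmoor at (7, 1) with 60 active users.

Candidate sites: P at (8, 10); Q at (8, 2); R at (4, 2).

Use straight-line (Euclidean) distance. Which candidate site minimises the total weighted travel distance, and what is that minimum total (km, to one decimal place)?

Total weighted distance at each candidate:
  P (8, 10): total = 831.3
  Q (8, 2): total = 252.6
  R (4, 2): total = 479.2
Minimum is at Q with total 252.6 km.

Q, total 252.6 km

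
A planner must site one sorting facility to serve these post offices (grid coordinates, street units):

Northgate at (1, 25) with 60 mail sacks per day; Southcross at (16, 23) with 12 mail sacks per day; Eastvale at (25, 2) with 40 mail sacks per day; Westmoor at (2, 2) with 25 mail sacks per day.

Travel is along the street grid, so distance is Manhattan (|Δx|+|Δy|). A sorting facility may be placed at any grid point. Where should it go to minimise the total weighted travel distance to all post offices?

Manhattan distance separates: Σwᵢ(|x−xᵢ|+|y−yᵢ|) = Σwᵢ|x−xᵢ| + Σwᵢ|y−yᵢ|, so x and y are optimised independently as 1-D weighted medians.
Total weight W = 137; half = 68.5.
x-coordinate, sorted with cumulative weight:
  x=1 (Northgate, w=60) cum 60
  x=2 (Westmoor, w=25) cum 85  ← median
  x=16 (Southcross, w=12) cum 97
  x=25 (Eastvale, w=40) cum 137
⇒ x* = 2
y-coordinate, sorted with cumulative weight:
  y=2 (Eastvale, w=40) cum 40
  y=2 (Westmoor, w=25) cum 65
  y=23 (Southcross, w=12) cum 77  ← median
  y=25 (Northgate, w=60) cum 137
⇒ y* = 23

(2, 23)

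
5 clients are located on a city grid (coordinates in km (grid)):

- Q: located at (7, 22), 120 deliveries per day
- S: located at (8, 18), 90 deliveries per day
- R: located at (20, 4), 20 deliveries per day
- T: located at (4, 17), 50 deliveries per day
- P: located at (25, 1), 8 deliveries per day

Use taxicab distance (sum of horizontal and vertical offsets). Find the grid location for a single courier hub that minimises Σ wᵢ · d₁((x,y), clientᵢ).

Manhattan distance separates: Σwᵢ(|x−xᵢ|+|y−yᵢ|) = Σwᵢ|x−xᵢ| + Σwᵢ|y−yᵢ|, so x and y are optimised independently as 1-D weighted medians.
Total weight W = 288; half = 144.
x-coordinate, sorted with cumulative weight:
  x=4 (T, w=50) cum 50
  x=7 (Q, w=120) cum 170  ← median
  x=8 (S, w=90) cum 260
  x=20 (R, w=20) cum 280
  x=25 (P, w=8) cum 288
⇒ x* = 7
y-coordinate, sorted with cumulative weight:
  y=1 (P, w=8) cum 8
  y=4 (R, w=20) cum 28
  y=17 (T, w=50) cum 78
  y=18 (S, w=90) cum 168  ← median
  y=22 (Q, w=120) cum 288
⇒ y* = 18

(7, 18)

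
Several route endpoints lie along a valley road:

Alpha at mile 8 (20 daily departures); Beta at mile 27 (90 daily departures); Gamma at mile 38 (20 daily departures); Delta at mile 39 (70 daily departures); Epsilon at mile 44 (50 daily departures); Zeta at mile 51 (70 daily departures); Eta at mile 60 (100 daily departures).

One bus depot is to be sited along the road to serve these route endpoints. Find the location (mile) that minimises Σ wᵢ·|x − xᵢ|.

x = 44

For a sum of weighted absolute distances on a line, the optimum is the weighted median (not the mean). Total weight W = 420; half-weight = 210.
Sort by position and accumulate weight:
  mile 8 (Alpha, w=20) → cum 20
  mile 27 (Beta, w=90) → cum 110
  mile 38 (Gamma, w=20) → cum 130
  mile 39 (Delta, w=70) → cum 200
  mile 44 (Epsilon, w=50) → cum 250  ≥ 210 → median here
  mile 51 (Zeta, w=70) → cum 320
  mile 60 (Eta, w=100) → cum 420
Optimal location: mile 44.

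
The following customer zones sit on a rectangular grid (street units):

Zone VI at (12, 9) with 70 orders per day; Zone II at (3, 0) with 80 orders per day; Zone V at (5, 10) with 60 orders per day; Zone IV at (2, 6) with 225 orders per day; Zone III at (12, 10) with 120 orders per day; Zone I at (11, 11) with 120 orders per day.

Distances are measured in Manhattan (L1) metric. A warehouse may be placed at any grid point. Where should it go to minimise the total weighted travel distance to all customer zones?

Manhattan distance separates: Σwᵢ(|x−xᵢ|+|y−yᵢ|) = Σwᵢ|x−xᵢ| + Σwᵢ|y−yᵢ|, so x and y are optimised independently as 1-D weighted medians.
Total weight W = 675; half = 337.5.
x-coordinate, sorted with cumulative weight:
  x=2 (Zone IV, w=225) cum 225
  x=3 (Zone II, w=80) cum 305
  x=5 (Zone V, w=60) cum 365  ← median
  x=11 (Zone I, w=120) cum 485
  x=12 (Zone VI, w=70) cum 555
  x=12 (Zone III, w=120) cum 675
⇒ x* = 5
y-coordinate, sorted with cumulative weight:
  y=0 (Zone II, w=80) cum 80
  y=6 (Zone IV, w=225) cum 305
  y=9 (Zone VI, w=70) cum 375  ← median
  y=10 (Zone V, w=60) cum 435
  y=10 (Zone III, w=120) cum 555
  y=11 (Zone I, w=120) cum 675
⇒ y* = 9

(5, 9)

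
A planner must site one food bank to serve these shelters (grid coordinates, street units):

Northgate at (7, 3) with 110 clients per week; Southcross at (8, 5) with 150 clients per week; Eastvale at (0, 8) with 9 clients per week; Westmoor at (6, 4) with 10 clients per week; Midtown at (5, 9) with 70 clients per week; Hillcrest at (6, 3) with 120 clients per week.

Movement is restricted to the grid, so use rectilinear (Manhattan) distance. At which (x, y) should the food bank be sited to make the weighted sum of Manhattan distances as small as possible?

(7, 4)

Manhattan distance separates: Σwᵢ(|x−xᵢ|+|y−yᵢ|) = Σwᵢ|x−xᵢ| + Σwᵢ|y−yᵢ|, so x and y are optimised independently as 1-D weighted medians.
Total weight W = 469; half = 234.5.
x-coordinate, sorted with cumulative weight:
  x=0 (Eastvale, w=9) cum 9
  x=5 (Midtown, w=70) cum 79
  x=6 (Westmoor, w=10) cum 89
  x=6 (Hillcrest, w=120) cum 209
  x=7 (Northgate, w=110) cum 319  ← median
  x=8 (Southcross, w=150) cum 469
⇒ x* = 7
y-coordinate, sorted with cumulative weight:
  y=3 (Northgate, w=110) cum 110
  y=3 (Hillcrest, w=120) cum 230
  y=4 (Westmoor, w=10) cum 240  ← median
  y=5 (Southcross, w=150) cum 390
  y=8 (Eastvale, w=9) cum 399
  y=9 (Midtown, w=70) cum 469
⇒ y* = 4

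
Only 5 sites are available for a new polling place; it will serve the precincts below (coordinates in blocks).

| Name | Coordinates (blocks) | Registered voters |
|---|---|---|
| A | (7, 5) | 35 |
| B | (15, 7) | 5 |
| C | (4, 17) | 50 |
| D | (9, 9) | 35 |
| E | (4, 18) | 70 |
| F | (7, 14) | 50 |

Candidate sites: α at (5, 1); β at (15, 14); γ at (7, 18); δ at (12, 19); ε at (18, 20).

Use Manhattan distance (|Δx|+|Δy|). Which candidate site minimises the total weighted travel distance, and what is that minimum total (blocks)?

γ, total 1545 blocks

Total weighted distance at each candidate:
  α (5, 1): total = 3570
  β (15, 14): total = 3165
  γ (7, 18): total = 1545
  δ (12, 19): total = 2825
  ε (18, 20): total = 4510
Minimum is at γ with total 1545 blocks.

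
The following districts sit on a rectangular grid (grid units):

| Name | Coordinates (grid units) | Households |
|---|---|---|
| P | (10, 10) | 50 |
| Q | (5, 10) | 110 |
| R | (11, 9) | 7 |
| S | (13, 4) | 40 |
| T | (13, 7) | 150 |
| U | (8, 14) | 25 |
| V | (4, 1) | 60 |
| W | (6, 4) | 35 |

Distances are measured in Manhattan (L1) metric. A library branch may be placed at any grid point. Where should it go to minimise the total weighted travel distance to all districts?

Manhattan distance separates: Σwᵢ(|x−xᵢ|+|y−yᵢ|) = Σwᵢ|x−xᵢ| + Σwᵢ|y−yᵢ|, so x and y are optimised independently as 1-D weighted medians.
Total weight W = 477; half = 238.5.
x-coordinate, sorted with cumulative weight:
  x=4 (V, w=60) cum 60
  x=5 (Q, w=110) cum 170
  x=6 (W, w=35) cum 205
  x=8 (U, w=25) cum 230
  x=10 (P, w=50) cum 280  ← median
  x=11 (R, w=7) cum 287
  x=13 (S, w=40) cum 327
  x=13 (T, w=150) cum 477
⇒ x* = 10
y-coordinate, sorted with cumulative weight:
  y=1 (V, w=60) cum 60
  y=4 (S, w=40) cum 100
  y=4 (W, w=35) cum 135
  y=7 (T, w=150) cum 285  ← median
  y=9 (R, w=7) cum 292
  y=10 (P, w=50) cum 342
  y=10 (Q, w=110) cum 452
  y=14 (U, w=25) cum 477
⇒ y* = 7

(10, 7)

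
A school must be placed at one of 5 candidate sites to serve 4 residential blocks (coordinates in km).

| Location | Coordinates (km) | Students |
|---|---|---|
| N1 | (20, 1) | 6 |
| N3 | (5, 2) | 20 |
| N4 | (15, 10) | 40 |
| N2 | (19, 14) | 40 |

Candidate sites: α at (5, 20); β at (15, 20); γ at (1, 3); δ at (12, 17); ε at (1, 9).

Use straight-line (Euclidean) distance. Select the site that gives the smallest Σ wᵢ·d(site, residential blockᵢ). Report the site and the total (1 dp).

δ, total 1047.7 km

Total weighted distance at each candidate:
  α (5, 20): total = 1680.2
  β (15, 20): total = 1218.2
  γ (1, 3): total = 1667.0
  δ (12, 17): total = 1047.7
  ε (1, 9): total = 1593.6
Minimum is at δ with total 1047.7 km.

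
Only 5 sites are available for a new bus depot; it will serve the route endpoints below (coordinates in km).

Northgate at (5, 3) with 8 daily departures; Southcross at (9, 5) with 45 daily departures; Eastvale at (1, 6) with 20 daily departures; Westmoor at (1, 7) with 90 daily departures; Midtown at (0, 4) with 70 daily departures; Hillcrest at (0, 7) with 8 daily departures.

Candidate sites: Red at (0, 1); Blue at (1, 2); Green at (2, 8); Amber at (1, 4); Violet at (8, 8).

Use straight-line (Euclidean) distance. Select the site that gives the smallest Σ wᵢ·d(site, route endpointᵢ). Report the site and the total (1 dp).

Amber, total 801.1 km

Total weighted distance at each candidate:
  Red (0, 1): total = 1393.7
  Blue (1, 2): total = 1144.8
  Green (2, 8): total = 892.3
  Amber (1, 4): total = 801.1
  Violet (8, 8): total = 1661.5
Minimum is at Amber with total 801.1 km.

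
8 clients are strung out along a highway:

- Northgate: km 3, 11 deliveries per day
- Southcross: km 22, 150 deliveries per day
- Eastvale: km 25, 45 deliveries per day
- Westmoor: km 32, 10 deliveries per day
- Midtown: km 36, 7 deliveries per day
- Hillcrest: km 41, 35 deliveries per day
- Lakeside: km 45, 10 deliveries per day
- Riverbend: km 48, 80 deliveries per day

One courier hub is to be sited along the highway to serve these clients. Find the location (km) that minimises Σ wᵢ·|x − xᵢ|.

For a sum of weighted absolute distances on a line, the optimum is the weighted median (not the mean). Total weight W = 348; half-weight = 174.
Sort by position and accumulate weight:
  km 3 (Northgate, w=11) → cum 11
  km 22 (Southcross, w=150) → cum 161
  km 25 (Eastvale, w=45) → cum 206  ≥ 174 → median here
  km 32 (Westmoor, w=10) → cum 216
  km 36 (Midtown, w=7) → cum 223
  km 41 (Hillcrest, w=35) → cum 258
  km 45 (Lakeside, w=10) → cum 268
  km 48 (Riverbend, w=80) → cum 348
Optimal location: km 25.

x = 25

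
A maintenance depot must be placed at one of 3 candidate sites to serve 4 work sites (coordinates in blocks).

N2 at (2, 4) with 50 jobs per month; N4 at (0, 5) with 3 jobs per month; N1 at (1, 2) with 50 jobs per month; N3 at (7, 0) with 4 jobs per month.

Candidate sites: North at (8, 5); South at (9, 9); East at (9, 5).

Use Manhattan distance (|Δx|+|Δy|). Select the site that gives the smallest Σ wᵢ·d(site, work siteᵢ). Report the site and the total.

Total weighted distance at each candidate:
  North (8, 5): total = 898
  South (9, 9): total = 1433
  East (9, 5): total = 1005
Minimum is at North with total 898 blocks.

North, total 898 blocks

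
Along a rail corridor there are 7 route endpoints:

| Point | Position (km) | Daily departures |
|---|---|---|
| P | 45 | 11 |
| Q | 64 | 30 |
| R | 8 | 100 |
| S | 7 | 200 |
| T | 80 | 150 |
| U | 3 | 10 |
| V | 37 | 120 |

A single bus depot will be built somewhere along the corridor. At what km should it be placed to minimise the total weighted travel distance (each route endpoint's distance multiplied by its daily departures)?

x = 37

For a sum of weighted absolute distances on a line, the optimum is the weighted median (not the mean). Total weight W = 621; half-weight = 310.5.
Sort by position and accumulate weight:
  km 3 (U, w=10) → cum 10
  km 7 (S, w=200) → cum 210
  km 8 (R, w=100) → cum 310
  km 37 (V, w=120) → cum 430  ≥ 310.5 → median here
  km 45 (P, w=11) → cum 441
  km 64 (Q, w=30) → cum 471
  km 80 (T, w=150) → cum 621
Optimal location: km 37.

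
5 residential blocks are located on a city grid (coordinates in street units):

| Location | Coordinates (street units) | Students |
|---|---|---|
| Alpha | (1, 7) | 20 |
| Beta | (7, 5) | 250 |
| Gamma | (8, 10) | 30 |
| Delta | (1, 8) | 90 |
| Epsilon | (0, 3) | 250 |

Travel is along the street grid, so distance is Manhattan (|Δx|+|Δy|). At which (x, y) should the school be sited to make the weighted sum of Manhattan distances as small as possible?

Manhattan distance separates: Σwᵢ(|x−xᵢ|+|y−yᵢ|) = Σwᵢ|x−xᵢ| + Σwᵢ|y−yᵢ|, so x and y are optimised independently as 1-D weighted medians.
Total weight W = 640; half = 320.
x-coordinate, sorted with cumulative weight:
  x=0 (Epsilon, w=250) cum 250
  x=1 (Alpha, w=20) cum 270
  x=1 (Delta, w=90) cum 360  ← median
  x=7 (Beta, w=250) cum 610
  x=8 (Gamma, w=30) cum 640
⇒ x* = 1
y-coordinate, sorted with cumulative weight:
  y=3 (Epsilon, w=250) cum 250
  y=5 (Beta, w=250) cum 500  ← median
  y=7 (Alpha, w=20) cum 520
  y=8 (Delta, w=90) cum 610
  y=10 (Gamma, w=30) cum 640
⇒ y* = 5

(1, 5)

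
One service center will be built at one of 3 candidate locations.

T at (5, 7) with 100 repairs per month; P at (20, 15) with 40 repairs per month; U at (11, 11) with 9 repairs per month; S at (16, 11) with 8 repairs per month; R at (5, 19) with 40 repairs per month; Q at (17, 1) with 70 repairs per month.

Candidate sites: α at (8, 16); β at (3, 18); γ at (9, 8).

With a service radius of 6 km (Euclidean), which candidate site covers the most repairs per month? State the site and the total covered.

γ, covering 109

Coverage radius r = 6 km; a point is covered iff (Δx)²+(Δy)² ≤ 6² = 36.
  α (8, 16): covers {U, R} → 49
  β (3, 18): covers {R} → 40
  γ (9, 8): covers {T, U} → 109
Maximum coverage at γ: 109 repairs per month.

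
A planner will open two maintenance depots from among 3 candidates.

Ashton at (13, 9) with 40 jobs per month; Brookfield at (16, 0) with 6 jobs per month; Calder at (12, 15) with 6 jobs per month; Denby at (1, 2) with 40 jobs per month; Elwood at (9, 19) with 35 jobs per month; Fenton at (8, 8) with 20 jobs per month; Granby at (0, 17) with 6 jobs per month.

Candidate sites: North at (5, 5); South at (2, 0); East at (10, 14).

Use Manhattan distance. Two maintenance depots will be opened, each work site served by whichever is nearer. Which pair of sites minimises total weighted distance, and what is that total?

{South, East}, total 990

Evaluate every pair (each demand assigned to the nearer of the two):
  {South, East}: total = 990
  {North, East}: total = 1122
  {North, South}: total = 1638
Best pair: {South, East} with total 990.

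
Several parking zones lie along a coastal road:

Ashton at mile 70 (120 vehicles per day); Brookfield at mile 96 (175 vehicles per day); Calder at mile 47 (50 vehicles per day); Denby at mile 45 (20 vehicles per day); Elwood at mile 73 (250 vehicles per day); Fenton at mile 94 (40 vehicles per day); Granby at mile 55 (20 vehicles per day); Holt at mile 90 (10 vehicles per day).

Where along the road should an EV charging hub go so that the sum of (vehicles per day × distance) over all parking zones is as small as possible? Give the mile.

For a sum of weighted absolute distances on a line, the optimum is the weighted median (not the mean). Total weight W = 685; half-weight = 342.5.
Sort by position and accumulate weight:
  mile 45 (Denby, w=20) → cum 20
  mile 47 (Calder, w=50) → cum 70
  mile 55 (Granby, w=20) → cum 90
  mile 70 (Ashton, w=120) → cum 210
  mile 73 (Elwood, w=250) → cum 460  ≥ 342.5 → median here
  mile 90 (Holt, w=10) → cum 470
  mile 94 (Fenton, w=40) → cum 510
  mile 96 (Brookfield, w=175) → cum 685
Optimal location: mile 73.

x = 73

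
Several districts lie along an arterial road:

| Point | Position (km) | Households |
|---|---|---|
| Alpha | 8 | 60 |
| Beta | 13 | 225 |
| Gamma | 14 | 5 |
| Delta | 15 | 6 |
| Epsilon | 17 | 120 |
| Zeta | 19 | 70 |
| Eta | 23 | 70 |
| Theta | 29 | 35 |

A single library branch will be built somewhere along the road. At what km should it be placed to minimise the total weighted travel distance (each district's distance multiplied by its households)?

x = 15

For a sum of weighted absolute distances on a line, the optimum is the weighted median (not the mean). Total weight W = 591; half-weight = 295.5.
Sort by position and accumulate weight:
  km 8 (Alpha, w=60) → cum 60
  km 13 (Beta, w=225) → cum 285
  km 14 (Gamma, w=5) → cum 290
  km 15 (Delta, w=6) → cum 296  ≥ 295.5 → median here
  km 17 (Epsilon, w=120) → cum 416
  km 19 (Zeta, w=70) → cum 486
  km 23 (Eta, w=70) → cum 556
  km 29 (Theta, w=35) → cum 591
Optimal location: km 15.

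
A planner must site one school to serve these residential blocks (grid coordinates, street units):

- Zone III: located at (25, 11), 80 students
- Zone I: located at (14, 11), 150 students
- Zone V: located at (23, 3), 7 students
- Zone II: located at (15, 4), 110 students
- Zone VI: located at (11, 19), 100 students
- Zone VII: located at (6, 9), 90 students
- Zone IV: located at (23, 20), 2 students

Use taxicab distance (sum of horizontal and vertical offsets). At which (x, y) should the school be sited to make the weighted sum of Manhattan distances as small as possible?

Manhattan distance separates: Σwᵢ(|x−xᵢ|+|y−yᵢ|) = Σwᵢ|x−xᵢ| + Σwᵢ|y−yᵢ|, so x and y are optimised independently as 1-D weighted medians.
Total weight W = 539; half = 269.5.
x-coordinate, sorted with cumulative weight:
  x=6 (Zone VII, w=90) cum 90
  x=11 (Zone VI, w=100) cum 190
  x=14 (Zone I, w=150) cum 340  ← median
  x=15 (Zone II, w=110) cum 450
  x=23 (Zone V, w=7) cum 457
  x=23 (Zone IV, w=2) cum 459
  x=25 (Zone III, w=80) cum 539
⇒ x* = 14
y-coordinate, sorted with cumulative weight:
  y=3 (Zone V, w=7) cum 7
  y=4 (Zone II, w=110) cum 117
  y=9 (Zone VII, w=90) cum 207
  y=11 (Zone III, w=80) cum 287  ← median
  y=11 (Zone I, w=150) cum 437
  y=19 (Zone VI, w=100) cum 537
  y=20 (Zone IV, w=2) cum 539
⇒ y* = 11

(14, 11)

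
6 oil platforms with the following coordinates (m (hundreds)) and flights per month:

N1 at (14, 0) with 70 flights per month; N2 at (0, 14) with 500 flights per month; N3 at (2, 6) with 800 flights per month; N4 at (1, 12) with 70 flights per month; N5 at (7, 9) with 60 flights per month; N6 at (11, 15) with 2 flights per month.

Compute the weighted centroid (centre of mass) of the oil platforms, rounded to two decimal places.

(2.06, 8.79)

The minimiser of Σwᵢ‖p−pᵢ‖² is the weighted centroid p* = (Σwᵢpᵢ)/(Σwᵢ).
Σwᵢ = 1502.
Σwᵢxᵢ = 70·14 + 500·0 + 800·2 + 70·1 + 60·7 + 2·11 = 3092.
Σwᵢyᵢ = 70·0 + 500·14 + 800·6 + 70·12 + 60·9 + 2·15 = 13210.
x* = 3092/1502 = 2.06, y* = 13210/1502 = 8.79.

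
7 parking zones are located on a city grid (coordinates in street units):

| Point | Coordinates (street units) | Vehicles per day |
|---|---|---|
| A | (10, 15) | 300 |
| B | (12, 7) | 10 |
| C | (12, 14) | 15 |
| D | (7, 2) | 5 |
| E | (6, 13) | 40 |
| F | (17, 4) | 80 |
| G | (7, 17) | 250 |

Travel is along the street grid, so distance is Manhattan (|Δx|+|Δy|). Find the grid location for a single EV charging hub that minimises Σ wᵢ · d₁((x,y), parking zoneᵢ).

(10, 15)

Manhattan distance separates: Σwᵢ(|x−xᵢ|+|y−yᵢ|) = Σwᵢ|x−xᵢ| + Σwᵢ|y−yᵢ|, so x and y are optimised independently as 1-D weighted medians.
Total weight W = 700; half = 350.
x-coordinate, sorted with cumulative weight:
  x=6 (E, w=40) cum 40
  x=7 (D, w=5) cum 45
  x=7 (G, w=250) cum 295
  x=10 (A, w=300) cum 595  ← median
  x=12 (B, w=10) cum 605
  x=12 (C, w=15) cum 620
  x=17 (F, w=80) cum 700
⇒ x* = 10
y-coordinate, sorted with cumulative weight:
  y=2 (D, w=5) cum 5
  y=4 (F, w=80) cum 85
  y=7 (B, w=10) cum 95
  y=13 (E, w=40) cum 135
  y=14 (C, w=15) cum 150
  y=15 (A, w=300) cum 450  ← median
  y=17 (G, w=250) cum 700
⇒ y* = 15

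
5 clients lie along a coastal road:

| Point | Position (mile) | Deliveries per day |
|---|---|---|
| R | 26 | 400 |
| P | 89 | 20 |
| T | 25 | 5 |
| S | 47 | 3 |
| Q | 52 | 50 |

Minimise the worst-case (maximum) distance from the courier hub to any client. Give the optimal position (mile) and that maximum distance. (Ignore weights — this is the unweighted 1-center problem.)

location 57, max distance 32

The 1-center on a line is the midpoint of the two extreme points: leftmost at 25, rightmost at 89.
Optimal location = (25 + 89)/2 = 57; maximum distance = (89 − 25)/2 = 32.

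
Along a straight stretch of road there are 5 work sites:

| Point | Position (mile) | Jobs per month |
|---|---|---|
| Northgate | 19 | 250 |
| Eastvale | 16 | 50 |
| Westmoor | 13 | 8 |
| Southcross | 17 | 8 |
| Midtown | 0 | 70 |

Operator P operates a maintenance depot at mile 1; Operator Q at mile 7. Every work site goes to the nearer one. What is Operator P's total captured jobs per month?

70

The indifferent point is the midpoint (1+7)/2 = 4; work sites left of it (closer to Operator P at 1) go to Operator P, those right go to Operator Q.
  Midtown at 0 (w=70) → Operator P
  Westmoor at 13 (w=8) → Operator Q
  Eastvale at 16 (w=50) → Operator Q
  Southcross at 17 (w=8) → Operator Q
  Northgate at 19 (w=250) → Operator Q
Operator P captures 70; Operator Q captures 316.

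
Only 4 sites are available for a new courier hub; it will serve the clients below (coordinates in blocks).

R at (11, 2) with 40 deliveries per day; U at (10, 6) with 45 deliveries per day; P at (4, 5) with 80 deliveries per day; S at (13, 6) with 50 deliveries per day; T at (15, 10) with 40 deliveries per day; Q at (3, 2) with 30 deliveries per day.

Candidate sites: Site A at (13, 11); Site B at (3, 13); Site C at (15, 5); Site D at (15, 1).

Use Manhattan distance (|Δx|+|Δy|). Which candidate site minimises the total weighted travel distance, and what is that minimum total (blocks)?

Total weighted distance at each candidate:
  Site A (13, 11): total = 2940
  Site B (3, 13): total = 3890
  Site C (15, 5): total = 2230
  Site D (15, 1): total = 2950
Minimum is at Site C with total 2230 blocks.

Site C, total 2230 blocks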